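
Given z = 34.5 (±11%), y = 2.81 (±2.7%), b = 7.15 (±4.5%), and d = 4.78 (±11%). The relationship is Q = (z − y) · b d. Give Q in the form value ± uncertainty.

Let u = z − y = 31.7. δu = √(δz² + δy²) = √(14.4 + 0.00576) = 3.80, so δu/u = 0.120.
Q is then a monomial in u, b, d:
δQ/Q = √((δu/u)² + (1·δb/b)² + (1·δd/d)²) = √(0.0143 + 0.00202 + 0.0121) = 0.169
Q = 1080, so δQ = 0.169 × 1080 = 183.

1080 ± 183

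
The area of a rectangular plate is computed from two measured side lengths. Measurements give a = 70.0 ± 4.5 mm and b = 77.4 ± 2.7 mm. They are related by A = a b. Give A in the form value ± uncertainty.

A is a product of powers, so relative uncertainties combine in quadrature:
  (1·δa/a)² = (1×0.0643)² = 0.00413;  (1·δb/b)² = (1×0.0349)² = 0.00122
δA/A = √(0.00535) = 0.0731
A = 5420 mm^2, so δA = 0.0731 × 5420 = 396 mm^2.

5420 ± 396 mm^2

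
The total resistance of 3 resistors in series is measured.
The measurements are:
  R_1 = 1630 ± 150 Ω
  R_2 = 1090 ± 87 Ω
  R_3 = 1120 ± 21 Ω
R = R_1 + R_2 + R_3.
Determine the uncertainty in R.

Each term contributes (cᵢ δxᵢ)² to (δR)²:
  (δR_1)² = 22500;  (δR_2)² = 7570;  (δR_3)² = 441
δR = √(30500) = 175 Ω

175 Ω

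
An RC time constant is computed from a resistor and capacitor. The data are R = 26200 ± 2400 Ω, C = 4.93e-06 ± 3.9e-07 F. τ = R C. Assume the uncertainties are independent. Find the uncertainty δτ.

Each factor contributes (exponent × relative error)² to (δτ/τ)²:
  (1·δR/R)² = (1×0.0916)² = 0.00839;  (1·δC/C)² = (1×0.0791)² = 0.00626
δτ/τ = √(0.0146) = 0.121
τ = 0.129 s, so δτ = 0.121 × 0.129 = 0.0156 s.

0.0156 s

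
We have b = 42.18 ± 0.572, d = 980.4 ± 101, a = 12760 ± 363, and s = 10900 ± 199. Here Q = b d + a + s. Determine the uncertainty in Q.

Let p = b·d = 41350. δp/p = √((1·δb/b)² + (1·δd/d)²) = √(0.000184 + 0.0106) = 0.104, so δp = 4300.
Q = p + a + s: δQ = √(δp² + δa² + δs²) = √(1.85e+07 + 1.32e+05 + 39600) = 4320

4320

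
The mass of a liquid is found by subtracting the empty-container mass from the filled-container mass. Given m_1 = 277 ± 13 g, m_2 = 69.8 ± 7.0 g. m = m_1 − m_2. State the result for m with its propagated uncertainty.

Sums and differences: (δm)² = Σ (cᵢ δxᵢ)².
  (δm_1)² = 169;  (δm_2)² = 49.0
δm = √(218) = 14.8 g
m = 207 g.

207 ± 14.8 g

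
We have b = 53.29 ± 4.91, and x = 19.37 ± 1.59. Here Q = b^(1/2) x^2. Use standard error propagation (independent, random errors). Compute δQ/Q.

0.171

Each factor contributes (exponent × relative error)² to (δQ/Q)²:
  (½·δb/b)² = (0.5×0.0921)² = 0.00212;  (2·δx/x)² = (2×0.0821)² = 0.0270
δQ/Q = √(0.0291) = 0.171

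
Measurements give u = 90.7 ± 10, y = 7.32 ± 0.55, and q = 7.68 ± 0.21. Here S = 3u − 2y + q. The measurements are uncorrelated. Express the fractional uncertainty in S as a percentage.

For a sum/difference, combine absolute errors in quadrature:
  (3·δu)² = 900;  (2·δy)² = 1.21;  (δq)² = 0.0441
δS = √(901) = 30.0
S = 265, so δS/S = 30.0/265 = 0.113.

11.3%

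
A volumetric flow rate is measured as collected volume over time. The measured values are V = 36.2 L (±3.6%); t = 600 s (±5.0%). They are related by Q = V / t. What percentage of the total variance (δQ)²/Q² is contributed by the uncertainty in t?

(δQ/Q)² = (1·δV/V)² + (-1·δt/t)²
  V term: (1×0.0360)² = 0.00130
  t term: (-1×0.0500)² = 0.00250
Total = 0.00380. Share from t = 0.00250/0.00380 = 0.659.

65.9%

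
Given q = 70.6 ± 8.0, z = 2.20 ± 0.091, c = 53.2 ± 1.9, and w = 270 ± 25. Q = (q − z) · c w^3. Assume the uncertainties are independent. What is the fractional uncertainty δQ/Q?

0.304

Let u = q − z = 68.4. δu = √(δq² + δz²) = √(64.0 + 0.00828) = 8.00, so δu/u = 0.117.
Q is then a monomial in u, c, w:
δQ/Q = √((δu/u)² + (1·δc/c)² + (3·δw/w)²) = √(0.0137 + 0.00128 + 0.0772) = 0.304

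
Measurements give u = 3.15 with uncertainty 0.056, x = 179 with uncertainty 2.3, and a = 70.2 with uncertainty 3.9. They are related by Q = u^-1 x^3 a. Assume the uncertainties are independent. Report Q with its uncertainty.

(1.28 ± 0.0894) × 10^8

For a monomial Q ∝ u^-1, x^3, a, fractional errors add in quadrature:
  (-1·δu/u)² = (-1×0.0178)² = 0.000316;  (3·δx/x)² = (3×0.0128)² = 0.00149;  (1·δa/a)² = (1×0.0556)² = 0.00309
δQ/Q = √(0.00489) = 0.0699
Q = 1.28e+08, so δQ = 0.0699 × 1.28e+08 = 8.94e+06.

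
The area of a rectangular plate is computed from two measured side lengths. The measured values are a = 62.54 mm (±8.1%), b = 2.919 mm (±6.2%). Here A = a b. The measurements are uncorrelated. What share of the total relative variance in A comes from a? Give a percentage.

(δA/A)² = (1·δa/a)² + (1·δb/b)²
  a term: (1×0.0810)² = 0.00656
  b term: (1×0.0620)² = 0.00384
Total = 0.0104. Share from a = 0.00656/0.0104 = 0.631.

63.1%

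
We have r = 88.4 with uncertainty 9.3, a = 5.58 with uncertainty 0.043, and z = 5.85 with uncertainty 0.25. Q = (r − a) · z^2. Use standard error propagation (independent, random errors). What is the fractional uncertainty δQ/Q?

Let u = r − a = 82.8. δu = √(δr² + δa²) = √(86.5 + 0.00185) = 9.30, so δu/u = 0.112.
Q is then a monomial in u, z:
δQ/Q = √((δu/u)² + (2·δz/z)²) = √(0.0126 + 0.00731) = 0.141

0.141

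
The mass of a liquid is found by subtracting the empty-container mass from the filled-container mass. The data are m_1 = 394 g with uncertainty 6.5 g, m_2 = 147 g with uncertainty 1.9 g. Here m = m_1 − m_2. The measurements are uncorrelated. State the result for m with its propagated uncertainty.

247 ± 6.77 g

Sums and differences: (δm)² = Σ (cᵢ δxᵢ)².
  (δm_1)² = 42.2;  (δm_2)² = 3.61
δm = √(45.9) = 6.77 g
m = 247 g.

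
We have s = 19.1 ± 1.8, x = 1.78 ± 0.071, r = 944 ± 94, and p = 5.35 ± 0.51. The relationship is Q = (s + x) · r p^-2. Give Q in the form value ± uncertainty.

Let u = s + x = 20.9. δu = √(δs² + δx²) = √(3.24 + 0.00504) = 1.80, so δu/u = 0.0863.
Q is then a monomial in u, r, p:
δQ/Q = √((δu/u)² + (1·δr/r)² + (-2·δp/p)²) = √(0.00744 + 0.00992 + 0.0363) = 0.232
Q = 689, so δQ = 0.232 × 689 = 160.

689 ± 160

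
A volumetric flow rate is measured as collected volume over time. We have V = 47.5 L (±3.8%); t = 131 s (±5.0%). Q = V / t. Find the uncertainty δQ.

0.0228 L/s

Products/powers → add relative errors in quadrature, weighted by exponent:
  (1·δV/V)² = (1×0.0380)² = 0.00144;  (-1·δt/t)² = (-1×0.0500)² = 0.00250
δQ/Q = √(0.00394) = 0.0628
Q = 0.363 L/s, so δQ = 0.0628 × 0.363 = 0.0228 L/s.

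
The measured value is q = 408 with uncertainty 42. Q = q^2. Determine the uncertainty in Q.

Q ∝ q^2, so δQ/Q = |2| · δq/q = 2 × 0.103 = 0.206.
Q = 1.66e+05, so δQ = 0.206 × 1.66e+05 = 34300.

34300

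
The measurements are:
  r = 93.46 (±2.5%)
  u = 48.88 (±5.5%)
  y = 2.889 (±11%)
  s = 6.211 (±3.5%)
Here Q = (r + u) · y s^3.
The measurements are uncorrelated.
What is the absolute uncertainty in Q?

15200

Let w = r + u = 142.3. δw = √(δr² + δu²) = √(5.46 + 7.23) = 3.56, so δw/w = 0.0250.
Q is then a monomial in w, y, s:
δQ/Q = √((δw/w)² + (1·δy/y)² + (3·δs/s)²) = √(0.000626 + 0.0121 + 0.0110) = 0.154
Q = 98530, so δQ = 0.154 × 98530 = 15200.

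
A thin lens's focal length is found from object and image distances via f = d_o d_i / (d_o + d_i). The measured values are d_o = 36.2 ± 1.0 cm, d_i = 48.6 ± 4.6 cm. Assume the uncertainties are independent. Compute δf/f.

∂f/∂d_o = (d_i/(d_o+d_i))² = 0.328;  ∂f/∂d_i = (d_o/(d_o+d_i))² = 0.182
δf = √((∂f/∂d_o · δd_o)² + (∂f/∂d_i · δd_i)²) = √(0.108 + 0.703) = 0.900 cm
f = 20.7 cm, so δf/f = 0.900/20.7 = 0.0434.

0.0434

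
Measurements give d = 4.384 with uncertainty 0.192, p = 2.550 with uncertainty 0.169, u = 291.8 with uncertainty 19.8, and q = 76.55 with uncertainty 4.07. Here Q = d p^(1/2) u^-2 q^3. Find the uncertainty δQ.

Relative error in a monomial: (δQ/Q)² = Σ (nᵢ · δxᵢ/xᵢ)².
  (1·δd/d)² = (1×0.0438)² = 0.00192;  (½·δp/p)² = (0.5×0.0663)² = 0.00110;  (-2·δu/u)² = (-2×0.0679)² = 0.0184;  (3·δq/q)² = (3×0.0532)² = 0.0254
δQ/Q = √(0.0469) = 0.217
Q = 36.88, so δQ = 0.217 × 36.88 = 7.98.

7.98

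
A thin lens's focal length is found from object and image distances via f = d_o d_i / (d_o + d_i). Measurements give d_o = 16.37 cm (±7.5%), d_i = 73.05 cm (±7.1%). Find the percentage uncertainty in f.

6.26%

∂f/∂d_o = (d_i/(d_o+d_i))² = 0.667;  ∂f/∂d_i = (d_o/(d_o+d_i))² = 0.0335
δf = √((∂f/∂d_o · δd_o)² + (∂f/∂d_i · δd_i)²) = √(0.671 + 0.0302) = 0.838 cm
f = 13.37 cm, so δf/f = 0.838/13.37 = 0.0626.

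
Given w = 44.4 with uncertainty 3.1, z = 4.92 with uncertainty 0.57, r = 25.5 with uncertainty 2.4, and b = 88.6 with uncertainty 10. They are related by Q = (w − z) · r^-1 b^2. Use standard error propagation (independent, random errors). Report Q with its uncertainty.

12200 ± 3130

Let u = w − z = 39.5. δu = √(δw² + δz²) = √(9.61 + 0.325) = 3.15, so δu/u = 0.0798.
Q is then a monomial in u, r, b:
δQ/Q = √((δu/u)² + (-1·δr/r)² + (2·δb/b)²) = √(0.00637 + 0.00886 + 0.0510) = 0.257
Q = 12200, so δQ = 0.257 × 12200 = 3130.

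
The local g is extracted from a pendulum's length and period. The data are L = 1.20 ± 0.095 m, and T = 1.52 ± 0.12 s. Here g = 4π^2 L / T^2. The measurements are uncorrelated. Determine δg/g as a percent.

Products/powers → add relative errors in quadrature, weighted by exponent:
  (1·δL/L)² = (1×0.0792)² = 0.00627;  (-2·δT/T)² = (-2×0.0789)² = 0.0249
δg/g = √(0.0312) = 0.177

17.7%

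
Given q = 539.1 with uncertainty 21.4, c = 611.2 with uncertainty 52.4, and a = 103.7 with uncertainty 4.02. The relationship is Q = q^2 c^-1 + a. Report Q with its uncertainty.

579.2 ± 55.7

Let p = q^2·c^-1 = 475.5. δp/p = √((2·δq/q)² + (-1·δc/c)²) = √(0.00630 + 0.00735) = 0.117, so δp = 55.6.
Q = p + a: δQ = √(δp² + δa²) = √(3090 + 16.2) = 55.7
Q = 579.2.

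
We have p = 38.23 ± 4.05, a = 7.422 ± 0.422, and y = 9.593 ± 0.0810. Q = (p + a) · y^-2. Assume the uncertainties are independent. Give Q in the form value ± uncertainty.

0.4961 ± 0.0450

Let u = p + a = 45.65. δu = √(δp² + δa²) = √(16.4 + 0.178) = 4.07, so δu/u = 0.0892.
Q is then a monomial in u, y:
δQ/Q = √((δu/u)² + (-2·δy/y)²) = √(0.00796 + 0.000285) = 0.0908
Q = 0.4961, so δQ = 0.0908 × 0.4961 = 0.0450.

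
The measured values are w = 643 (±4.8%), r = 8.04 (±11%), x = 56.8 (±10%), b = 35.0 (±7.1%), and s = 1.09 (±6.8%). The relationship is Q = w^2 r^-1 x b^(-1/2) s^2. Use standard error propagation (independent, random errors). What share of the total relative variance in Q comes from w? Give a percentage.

18.0%

(δQ/Q)² = (2·δw/w)² + (-1·δr/r)² + (1·δx/x)² + (−½·δb/b)² + (2·δs/s)²
  w term: (2×0.0480)² = 0.00922
  r term: (-1×0.110)² = 0.0121
  x term: (1×0.100)² = 0.0100
  b term: (-0.5×0.0710)² = 0.00126
  s term: (2×0.0680)² = 0.0185
Total = 0.0511. Share from w = 0.00922/0.0511 = 0.180.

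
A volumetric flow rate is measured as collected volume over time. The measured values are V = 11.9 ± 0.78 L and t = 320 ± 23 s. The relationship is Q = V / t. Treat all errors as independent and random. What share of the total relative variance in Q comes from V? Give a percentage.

45.4%

(δQ/Q)² = (1·δV/V)² + (-1·δt/t)²
  V term: (1×0.0655)² = 0.00430
  t term: (-1×0.0719)² = 0.00517
Total = 0.00946. Share from V = 0.00430/0.00946 = 0.454.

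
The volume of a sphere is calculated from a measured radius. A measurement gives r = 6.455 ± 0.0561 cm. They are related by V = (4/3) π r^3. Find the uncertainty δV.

V is a product of powers, so relative uncertainties combine in quadrature:
  (3·δr/r)² = (3×0.00869)² = 0.000680
δV/V = √(0.000680) = 0.0261
V = 1127 cm^3, so δV = 0.0261 × 1127 = 29.4 cm^3.

29.4 cm^3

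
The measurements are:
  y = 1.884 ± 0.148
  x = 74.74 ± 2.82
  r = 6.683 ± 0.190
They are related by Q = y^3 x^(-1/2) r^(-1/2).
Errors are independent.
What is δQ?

Q is a product of powers, so relative uncertainties combine in quadrature:
  (3·δy/y)² = (3×0.0786)² = 0.0555;  (−½·δx/x)² = (-0.5×0.0377)² = 0.000356;  (−½·δr/r)² = (-0.5×0.0284)² = 0.000202
δQ/Q = √(0.0561) = 0.237
Q = 0.2992, so δQ = 0.237 × 0.2992 = 0.0709.

0.0709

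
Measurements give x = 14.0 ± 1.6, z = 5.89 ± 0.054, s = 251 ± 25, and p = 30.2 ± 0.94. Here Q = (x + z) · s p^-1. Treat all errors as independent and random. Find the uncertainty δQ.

21.8

Let u = x + z = 19.9. δu = √(δx² + δz²) = √(2.56 + 0.00292) = 1.60, so δu/u = 0.0805.
Q is then a monomial in u, s, p:
δQ/Q = √((δu/u)² + (1·δs/s)² + (-1·δp/p)²) = √(0.00648 + 0.00992 + 0.000969) = 0.132
Q = 165, so δQ = 0.132 × 165 = 21.8.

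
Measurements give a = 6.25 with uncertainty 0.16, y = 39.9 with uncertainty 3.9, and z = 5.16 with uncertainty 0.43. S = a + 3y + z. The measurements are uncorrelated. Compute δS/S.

Absolute uncertainties add in quadrature for a linear combination:
  (δa)² = 0.0256;  (3·δy)² = 137;  (δz)² = 0.185
δS = √(137) = 11.7
S = 131, so δS/S = 11.7/131 = 0.0893.

0.0893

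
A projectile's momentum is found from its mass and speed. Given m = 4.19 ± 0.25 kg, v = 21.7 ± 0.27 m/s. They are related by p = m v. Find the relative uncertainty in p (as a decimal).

p is a product of powers, so relative uncertainties combine in quadrature:
  (1·δm/m)² = (1×0.0597)² = 0.00356;  (1·δv/v)² = (1×0.0124)² = 0.000155
δp/p = √(0.00371) = 0.0609

0.0609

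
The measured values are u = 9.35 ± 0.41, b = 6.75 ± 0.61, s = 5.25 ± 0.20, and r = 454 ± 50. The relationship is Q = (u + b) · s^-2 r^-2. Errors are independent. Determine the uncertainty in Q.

Let w = u + b = 16.1. δw = √(δu² + δb²) = √(0.168 + 0.372) = 0.735, so δw/w = 0.0457.
Q is then a monomial in w, s, r:
δQ/Q = √((δw/w)² + (-2·δs/s)² + (-2·δr/r)²) = √(0.00208 + 0.00580 + 0.0485) = 0.237
Q = 2.83e-06, so δQ = 0.237 × 2.83e-06 = 6.73e-07.

6.73e-07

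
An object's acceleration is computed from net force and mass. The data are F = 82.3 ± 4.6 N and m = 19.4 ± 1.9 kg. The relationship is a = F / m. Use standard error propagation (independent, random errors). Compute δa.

0.478 m/s^2

For a monomial a ∝ F, m^-1, fractional errors add in quadrature:
  (1·δF/F)² = (1×0.0559)² = 0.00312;  (-1·δm/m)² = (-1×0.0979)² = 0.00959
δa/a = √(0.0127) = 0.113
a = 4.24 m/s^2, so δa = 0.113 × 4.24 = 0.478 m/s^2.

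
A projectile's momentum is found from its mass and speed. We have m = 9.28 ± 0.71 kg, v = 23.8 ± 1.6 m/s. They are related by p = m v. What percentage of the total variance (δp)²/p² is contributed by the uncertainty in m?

56.4%

(δp/p)² = (1·δm/m)² + (1·δv/v)²
  m term: (1×0.0765)² = 0.00585
  v term: (1×0.0672)² = 0.00452
Total = 0.0104. Share from m = 0.00585/0.0104 = 0.564.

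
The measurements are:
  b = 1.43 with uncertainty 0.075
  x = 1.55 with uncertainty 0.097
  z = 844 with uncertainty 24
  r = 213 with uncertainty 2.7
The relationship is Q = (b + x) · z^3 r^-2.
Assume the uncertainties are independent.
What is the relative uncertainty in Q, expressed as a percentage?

9.80%

Let u = b + x = 2.98. δu = √(δb² + δx²) = √(0.00562 + 0.00941) = 0.123, so δu/u = 0.0411.
Q is then a monomial in u, z, r:
δQ/Q = √((δu/u)² + (3·δz/z)² + (-2·δr/r)²) = √(0.00169 + 0.00728 + 0.000643) = 0.0980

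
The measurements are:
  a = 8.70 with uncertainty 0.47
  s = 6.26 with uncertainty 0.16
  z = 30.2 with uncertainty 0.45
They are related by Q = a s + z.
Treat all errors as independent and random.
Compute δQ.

3.29

Let p = a·s = 54.5. δp/p = √((1·δa/a)² + (1·δs/s)²) = √(0.00292 + 0.000653) = 0.0598, so δp = 3.25.
Q = p + z: δQ = √(δp² + δz²) = √(10.6 + 0.203) = 3.29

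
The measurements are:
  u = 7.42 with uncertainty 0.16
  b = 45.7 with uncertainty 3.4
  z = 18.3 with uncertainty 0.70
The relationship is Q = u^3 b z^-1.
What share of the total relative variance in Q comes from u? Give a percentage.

37.4%

(δQ/Q)² = (3·δu/u)² + (1·δb/b)² + (-1·δz/z)²
  u term: (3×0.0216)² = 0.00418
  b term: (1×0.0744)² = 0.00554
  z term: (-1×0.0383)² = 0.00146
Total = 0.0112. Share from u = 0.00418/0.0112 = 0.374.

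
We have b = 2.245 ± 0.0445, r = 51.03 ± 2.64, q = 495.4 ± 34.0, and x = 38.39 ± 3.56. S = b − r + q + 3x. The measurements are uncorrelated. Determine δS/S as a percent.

For a sum/difference, combine absolute errors in quadrature:
  (δb)² = 0.00198;  (δr)² = 6.97;  (δq)² = 1160;  (3·δx)² = 114
δS = √(1280) = 35.7
S = 561.8, so δS/S = 35.7/561.8 = 0.0636.

6.36%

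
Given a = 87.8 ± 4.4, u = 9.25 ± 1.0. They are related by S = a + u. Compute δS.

Sums and differences: (δS)² = Σ (cᵢ δxᵢ)².
  (δa)² = 19.4;  (δu)² = 1.00
δS = √(20.4) = 4.51

4.51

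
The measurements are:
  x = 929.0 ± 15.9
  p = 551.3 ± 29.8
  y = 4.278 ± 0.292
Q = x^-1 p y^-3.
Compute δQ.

0.00161

Q is a product of powers, so relative uncertainties combine in quadrature:
  (-1·δx/x)² = (-1×0.0171)² = 0.000293;  (1·δp/p)² = (1×0.0541)² = 0.00292;  (-3·δy/y)² = (-3×0.0683)² = 0.0419
δQ/Q = √(0.0451) = 0.212
Q = 0.007580, so δQ = 0.212 × 0.007580 = 0.00161.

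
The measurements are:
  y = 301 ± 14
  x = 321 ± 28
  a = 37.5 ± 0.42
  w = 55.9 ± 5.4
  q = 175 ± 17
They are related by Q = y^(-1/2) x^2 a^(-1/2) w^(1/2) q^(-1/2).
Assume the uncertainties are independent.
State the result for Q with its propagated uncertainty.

Since Q is a product/quotient, work with relative uncertainties:
  (−½·δy/y)² = (-0.5×0.0465)² = 0.000541;  (2·δx/x)² = (2×0.0872)² = 0.0304;  (−½·δa/a)² = (-0.5×0.0112)² = 3.14e-05;  (½·δw/w)² = (0.5×0.0966)² = 0.00233;  (−½·δq/q)² = (-0.5×0.0971)² = 0.00236
δQ/Q = √(0.0357) = 0.189
Q = 548, so δQ = 0.189 × 548 = 104.

548 ± 104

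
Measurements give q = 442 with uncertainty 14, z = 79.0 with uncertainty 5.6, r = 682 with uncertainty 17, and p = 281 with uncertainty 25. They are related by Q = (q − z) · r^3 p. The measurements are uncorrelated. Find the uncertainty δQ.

Let u = q − z = 363. δu = √(δq² + δz²) = √(196 + 31.4) = 15.1, so δu/u = 0.0415.
Q is then a monomial in u, r, p:
δQ/Q = √((δu/u)² + (3·δr/r)² + (1·δp/p)²) = √(0.00173 + 0.00559 + 0.00792) = 0.123
Q = 3.24e+13, so δQ = 0.123 × 3.24e+13 = 3.99e+12.

3.99e+12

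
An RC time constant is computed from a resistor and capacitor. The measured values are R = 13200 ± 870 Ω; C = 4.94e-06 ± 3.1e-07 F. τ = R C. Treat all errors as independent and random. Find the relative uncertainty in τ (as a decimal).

0.0910

Since τ is a product/quotient, work with relative uncertainties:
  (1·δR/R)² = (1×0.0659)² = 0.00434;  (1·δC/C)² = (1×0.0628)² = 0.00394
δτ/τ = √(0.00828) = 0.0910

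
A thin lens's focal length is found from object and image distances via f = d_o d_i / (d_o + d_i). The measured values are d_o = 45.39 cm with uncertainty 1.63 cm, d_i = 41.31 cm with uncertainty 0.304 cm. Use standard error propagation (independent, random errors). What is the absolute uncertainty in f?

0.379 cm

∂f/∂d_o = (d_i/(d_o+d_i))² = 0.227;  ∂f/∂d_i = (d_o/(d_o+d_i))² = 0.274
δf = √((∂f/∂d_o · δd_o)² + (∂f/∂d_i · δd_i)²) = √(0.137 + 0.00694) = 0.379 cm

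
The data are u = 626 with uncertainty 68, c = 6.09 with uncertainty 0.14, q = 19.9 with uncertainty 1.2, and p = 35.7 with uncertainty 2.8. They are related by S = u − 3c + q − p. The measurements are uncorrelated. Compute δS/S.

S is a linear combination, so absolute uncertainties add in quadrature:
  (δu)² = 4620;  (3·δc)² = 0.176;  (δq)² = 1.44;  (δp)² = 7.84
δS = √(4630) = 68.1
S = 592, so δS/S = 68.1/592 = 0.115.

0.115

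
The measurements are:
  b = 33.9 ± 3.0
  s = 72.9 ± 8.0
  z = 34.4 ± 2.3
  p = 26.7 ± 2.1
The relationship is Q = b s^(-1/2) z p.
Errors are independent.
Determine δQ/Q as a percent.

Since Q is a product/quotient, work with relative uncertainties:
  (1·δb/b)² = (1×0.0885)² = 0.00783;  (−½·δs/s)² = (-0.5×0.110)² = 0.00301;  (1·δz/z)² = (1×0.0669)² = 0.00447;  (1·δp/p)² = (1×0.0787)² = 0.00619
δQ/Q = √(0.0215) = 0.147

14.7%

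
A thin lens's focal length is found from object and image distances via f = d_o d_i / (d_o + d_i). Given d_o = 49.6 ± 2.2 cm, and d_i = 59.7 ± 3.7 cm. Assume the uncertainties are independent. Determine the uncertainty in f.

∂f/∂d_o = (d_i/(d_o+d_i))² = 0.298;  ∂f/∂d_i = (d_o/(d_o+d_i))² = 0.206
δf = √((∂f/∂d_o · δd_o)² + (∂f/∂d_i · δd_i)²) = √(0.431 + 0.581) = 1.01 cm

1.01 cm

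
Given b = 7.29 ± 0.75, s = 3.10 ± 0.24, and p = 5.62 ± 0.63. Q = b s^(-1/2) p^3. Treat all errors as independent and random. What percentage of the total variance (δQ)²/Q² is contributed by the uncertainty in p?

90.3%

(δQ/Q)² = (1·δb/b)² + (−½·δs/s)² + (3·δp/p)²
  b term: (1×0.103)² = 0.0106
  s term: (-0.5×0.0774)² = 0.00150
  p term: (3×0.112)² = 0.113
Total = 0.125. Share from p = 0.113/0.125 = 0.903.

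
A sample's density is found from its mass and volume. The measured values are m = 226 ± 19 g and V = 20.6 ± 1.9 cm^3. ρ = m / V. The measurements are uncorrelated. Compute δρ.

1.37 g/cm^3

Products/powers → add relative errors in quadrature, weighted by exponent:
  (1·δm/m)² = (1×0.0841)² = 0.00707;  (-1·δV/V)² = (-1×0.0922)² = 0.00851
δρ/ρ = √(0.0156) = 0.125
ρ = 11.0 g/cm^3, so δρ = 0.125 × 11.0 = 1.37 g/cm^3.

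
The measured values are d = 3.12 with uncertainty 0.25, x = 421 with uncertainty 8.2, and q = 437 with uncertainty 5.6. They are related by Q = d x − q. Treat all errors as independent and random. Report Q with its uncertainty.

Let p = d·x = 1310. δp/p = √((1·δd/d)² + (1·δx/x)²) = √(0.00642 + 0.000379) = 0.0825, so δp = 108.
Q = p − q: δQ = √(δp² + δq²) = √(11700 + 31.4) = 108
Q = 877.

877 ± 108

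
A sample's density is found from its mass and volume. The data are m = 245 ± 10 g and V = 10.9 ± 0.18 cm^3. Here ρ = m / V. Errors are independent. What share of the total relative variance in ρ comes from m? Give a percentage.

(δρ/ρ)² = (1·δm/m)² + (-1·δV/V)²
  m term: (1×0.0408)² = 0.00167
  V term: (-1×0.0165)² = 0.000273
Total = 0.00194. Share from m = 0.00167/0.00194 = 0.859.

85.9%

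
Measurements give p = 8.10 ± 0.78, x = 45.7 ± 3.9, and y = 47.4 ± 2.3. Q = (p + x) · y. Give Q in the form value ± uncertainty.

2550 ± 226

Let u = p + x = 53.8. δu = √(δp² + δx²) = √(0.608 + 15.2) = 3.98, so δu/u = 0.0739.
Q is then a monomial in u, y:
δQ/Q = √((δu/u)² + (1·δy/y)²) = √(0.00547 + 0.00235) = 0.0884
Q = 2550, so δQ = 0.0884 × 2550 = 226.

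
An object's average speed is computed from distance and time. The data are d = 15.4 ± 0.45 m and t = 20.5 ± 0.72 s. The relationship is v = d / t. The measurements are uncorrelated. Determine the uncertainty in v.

0.0343 m/s

v is a product of powers, so relative uncertainties combine in quadrature:
  (1·δd/d)² = (1×0.0292)² = 0.000854;  (-1·δt/t)² = (-1×0.0351)² = 0.00123
δv/v = √(0.00209) = 0.0457
v = 0.751 m/s, so δv = 0.0457 × 0.751 = 0.0343 m/s.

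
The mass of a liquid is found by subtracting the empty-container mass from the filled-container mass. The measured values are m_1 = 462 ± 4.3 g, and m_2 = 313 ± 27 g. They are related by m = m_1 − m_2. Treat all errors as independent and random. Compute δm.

27.3 g

Each term contributes (cᵢ δxᵢ)² to (δm)²:
  (δm_1)² = 18.5;  (δm_2)² = 729
δm = √(747) = 27.3 g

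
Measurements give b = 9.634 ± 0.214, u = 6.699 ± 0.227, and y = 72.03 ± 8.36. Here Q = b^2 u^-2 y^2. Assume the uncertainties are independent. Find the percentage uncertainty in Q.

Each factor contributes (exponent × relative error)² to (δQ/Q)²:
  (2·δb/b)² = (2×0.0222)² = 0.00197;  (-2·δu/u)² = (-2×0.0339)² = 0.00459;  (2·δy/y)² = (2×0.116)² = 0.0539
δQ/Q = √(0.0604) = 0.246

24.6%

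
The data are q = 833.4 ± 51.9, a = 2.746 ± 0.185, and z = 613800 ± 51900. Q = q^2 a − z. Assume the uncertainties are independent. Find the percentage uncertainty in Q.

Let p = q^2·a = 1.907e+06. δp/p = √((2·δq/q)² + (1·δa/a)²) = √(0.0155 + 0.00454) = 0.142, so δp = 2.7e+05.
Q = p − z: δQ = √(δp² + δz²) = √(7.29e+10 + 2.69e+09) = 2.75e+05
Q = 1.293e+06, so δQ/Q = 2.75e+05/1.293e+06 = 0.213.

21.3%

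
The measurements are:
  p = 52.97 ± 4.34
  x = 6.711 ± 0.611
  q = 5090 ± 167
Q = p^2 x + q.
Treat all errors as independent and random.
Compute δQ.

Let w = p^2·x = 18830. δw/w = √((2·δp/p)² + (1·δx/x)²) = √(0.0269 + 0.00829) = 0.187, so δw = 3530.
Q = w + q: δQ = √(δw² + δq²) = √(1.25e+07 + 27900) = 3530

3530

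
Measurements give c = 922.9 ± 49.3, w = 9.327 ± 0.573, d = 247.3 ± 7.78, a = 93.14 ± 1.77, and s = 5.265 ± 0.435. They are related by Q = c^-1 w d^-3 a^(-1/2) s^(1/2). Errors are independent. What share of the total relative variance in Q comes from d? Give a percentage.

(δQ/Q)² = (-1·δc/c)² + (1·δw/w)² + (-3·δd/d)² + (−½·δa/a)² + (½·δs/s)²
  c term: (-1×0.0534)² = 0.00285
  w term: (1×0.0614)² = 0.00377
  d term: (-3×0.0315)² = 0.00891
  a term: (-0.5×0.0190)² = 9.03e-05
  s term: (0.5×0.0826)² = 0.00171
Total = 0.0173. Share from d = 0.00891/0.0173 = 0.514.

51.4%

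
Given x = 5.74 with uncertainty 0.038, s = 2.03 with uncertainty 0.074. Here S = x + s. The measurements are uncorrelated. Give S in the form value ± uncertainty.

For a sum/difference, combine absolute errors in quadrature:
  (δx)² = 0.00144;  (δs)² = 0.00548
δS = √(0.00692) = 0.0832
S = 7.77.

7.77 ± 0.0832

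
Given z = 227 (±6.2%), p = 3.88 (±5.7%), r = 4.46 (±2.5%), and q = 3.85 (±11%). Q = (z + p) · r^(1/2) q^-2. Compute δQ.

7.52

Let u = z + p = 231. δu = √(δz² + δp²) = √(198 + 0.0489) = 14.1, so δu/u = 0.0610.
Q is then a monomial in u, r, q:
δQ/Q = √((δu/u)² + (½·δr/r)² + (-2·δq/q)²) = √(0.00372 + 0.000156 + 0.0484) = 0.229
Q = 32.9, so δQ = 0.229 × 32.9 = 7.52.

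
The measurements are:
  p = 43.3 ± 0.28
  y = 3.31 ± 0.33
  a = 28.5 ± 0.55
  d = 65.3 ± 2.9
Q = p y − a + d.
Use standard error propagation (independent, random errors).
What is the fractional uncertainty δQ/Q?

0.0812

Let w = p·y = 143. δw/w = √((1·δp/p)² + (1·δy/y)²) = √(4.18e-05 + 0.00994) = 0.0999, so δw = 14.3.
Q = w − a + d: δQ = √(δw² + δa² + δd²) = √(205 + 0.303 + 8.41) = 14.6
Q = 180, so δQ/Q = 14.6/180 = 0.0812.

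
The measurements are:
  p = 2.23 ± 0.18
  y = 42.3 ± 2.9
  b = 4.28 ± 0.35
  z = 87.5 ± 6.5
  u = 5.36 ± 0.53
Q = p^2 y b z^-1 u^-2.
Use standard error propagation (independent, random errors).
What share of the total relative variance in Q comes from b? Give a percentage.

(δQ/Q)² = (2·δp/p)² + (1·δy/y)² + (1·δb/b)² + (-1·δz/z)² + (-2·δu/u)²
  p term: (2×0.0807)² = 0.0261
  y term: (1×0.0686)² = 0.00470
  b term: (1×0.0818)² = 0.00669
  z term: (-1×0.0743)² = 0.00552
  u term: (-2×0.0989)² = 0.0391
Total = 0.0821. Share from b = 0.00669/0.0821 = 0.0815.

8.15%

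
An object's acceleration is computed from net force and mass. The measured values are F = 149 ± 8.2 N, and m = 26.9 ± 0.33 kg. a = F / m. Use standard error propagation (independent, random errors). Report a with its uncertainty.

5.54 ± 0.312 m/s^2

Since a is a product/quotient, work with relative uncertainties:
  (1·δF/F)² = (1×0.0550)² = 0.00303;  (-1·δm/m)² = (-1×0.0123)² = 0.000150
δa/a = √(0.00318) = 0.0564
a = 5.54 m/s^2, so δa = 0.0564 × 5.54 = 0.312 m/s^2.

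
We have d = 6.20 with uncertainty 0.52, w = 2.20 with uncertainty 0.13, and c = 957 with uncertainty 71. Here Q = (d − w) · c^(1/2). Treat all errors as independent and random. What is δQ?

Let u = d − w = 4.00. δu = √(δd² + δw²) = √(0.270 + 0.0169) = 0.536, so δu/u = 0.134.
Q is then a monomial in u, c:
δQ/Q = √((δu/u)² + (½·δc/c)²) = √(0.0180 + 0.00138) = 0.139
Q = 124, so δQ = 0.139 × 124 = 17.2.

17.2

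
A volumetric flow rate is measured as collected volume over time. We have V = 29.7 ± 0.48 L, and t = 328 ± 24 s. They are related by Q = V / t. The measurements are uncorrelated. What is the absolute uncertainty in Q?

0.00679 L/s

Since Q is a product/quotient, work with relative uncertainties:
  (1·δV/V)² = (1×0.0162)² = 0.000261;  (-1·δt/t)² = (-1×0.0732)² = 0.00535
δQ/Q = √(0.00562) = 0.0749
Q = 0.0905 L/s, so δQ = 0.0749 × 0.0905 = 0.00679 L/s.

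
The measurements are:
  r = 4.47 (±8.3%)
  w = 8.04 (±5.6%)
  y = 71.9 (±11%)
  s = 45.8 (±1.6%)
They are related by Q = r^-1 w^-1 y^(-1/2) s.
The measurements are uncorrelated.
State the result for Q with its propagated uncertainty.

Each factor contributes (exponent × relative error)² to (δQ/Q)²:
  (-1·δr/r)² = (-1×0.0830)² = 0.00689;  (-1·δw/w)² = (-1×0.0560)² = 0.00314;  (−½·δy/y)² = (-0.5×0.110)² = 0.00302;  (1·δs/s)² = (1×0.0160)² = 0.000256
δQ/Q = √(0.0133) = 0.115
Q = 0.150, so δQ = 0.115 × 0.150 = 0.0173.

0.150 ± 0.0173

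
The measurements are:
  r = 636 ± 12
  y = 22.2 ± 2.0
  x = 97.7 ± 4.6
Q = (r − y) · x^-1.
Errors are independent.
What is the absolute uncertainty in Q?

0.321

Let u = r − y = 614. δu = √(δr² + δy²) = √(144 + 4.00) = 12.2, so δu/u = 0.0198.
Q is then a monomial in u, x:
δQ/Q = √((δu/u)² + (-1·δx/x)²) = √(0.000393 + 0.00222) = 0.0511
Q = 6.28, so δQ = 0.0511 × 6.28 = 0.321.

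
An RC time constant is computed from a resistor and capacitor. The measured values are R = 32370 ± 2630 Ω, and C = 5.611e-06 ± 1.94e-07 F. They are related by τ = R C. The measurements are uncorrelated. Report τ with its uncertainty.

0.1816 ± 0.0160 s

τ is a product of powers, so relative uncertainties combine in quadrature:
  (1·δR/R)² = (1×0.0812)² = 0.00660;  (1·δC/C)² = (1×0.0346)² = 0.00120
δτ/τ = √(0.00780) = 0.0883
τ = 0.1816 s, so δτ = 0.0883 × 0.1816 = 0.0160 s.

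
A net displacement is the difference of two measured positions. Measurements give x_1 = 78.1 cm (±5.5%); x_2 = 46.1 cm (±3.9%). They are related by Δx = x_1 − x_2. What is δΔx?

4.66 cm

For a sum/difference, combine absolute errors in quadrature:
  (δx_1)² = 18.5;  (δx_2)² = 3.23
δΔx = √(21.7) = 4.66 cm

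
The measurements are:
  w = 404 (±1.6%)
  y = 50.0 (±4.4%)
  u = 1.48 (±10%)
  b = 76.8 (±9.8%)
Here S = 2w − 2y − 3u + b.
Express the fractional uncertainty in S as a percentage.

For a sum/difference, combine absolute errors in quadrature:
  (2·δw)² = 167;  (2·δy)² = 19.4;  (3·δu)² = 0.197;  (δb)² = 56.6
δS = √(243) = 15.6
S = 780, so δS/S = 15.6/780 = 0.0200.

2.00%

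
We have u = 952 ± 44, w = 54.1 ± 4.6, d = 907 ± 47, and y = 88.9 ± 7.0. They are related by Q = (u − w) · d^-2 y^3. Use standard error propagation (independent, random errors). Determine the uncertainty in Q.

201

Let h = u − w = 898. δh = √(δu² + δw²) = √(1940 + 21.2) = 44.2, so δh/h = 0.0493.
Q is then a monomial in h, d, y:
δQ/Q = √((δh/h)² + (-2·δd/d)² + (3·δy/y)²) = √(0.00243 + 0.0107 + 0.0558) = 0.263
Q = 767, so δQ = 0.263 × 767 = 201.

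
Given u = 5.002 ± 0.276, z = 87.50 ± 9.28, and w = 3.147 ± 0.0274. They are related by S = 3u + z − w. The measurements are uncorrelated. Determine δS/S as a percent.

S is a linear combination, so absolute uncertainties add in quadrature:
  (3·δu)² = 0.686;  (δz)² = 86.1;  (δw)² = 0.000751
δS = √(86.8) = 9.32
S = 99.36, so δS/S = 9.32/99.36 = 0.0938.

9.38%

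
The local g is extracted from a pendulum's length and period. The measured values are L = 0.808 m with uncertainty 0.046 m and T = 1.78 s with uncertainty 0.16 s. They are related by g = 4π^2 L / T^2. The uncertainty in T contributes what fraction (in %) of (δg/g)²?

(δg/g)² = (1·δL/L)² + (-2·δT/T)²
  L term: (1×0.0569)² = 0.00324
  T term: (-2×0.0899)² = 0.0323
Total = 0.0356. Share from T = 0.0323/0.0356 = 0.909.

90.9%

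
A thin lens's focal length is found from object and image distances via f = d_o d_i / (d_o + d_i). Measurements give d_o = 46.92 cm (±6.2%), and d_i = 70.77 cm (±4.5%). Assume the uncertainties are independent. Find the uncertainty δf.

1.17 cm

∂f/∂d_o = (d_i/(d_o+d_i))² = 0.362;  ∂f/∂d_i = (d_o/(d_o+d_i))² = 0.159
δf = √((∂f/∂d_o · δd_o)² + (∂f/∂d_i · δd_i)²) = √(1.11 + 0.256) = 1.17 cm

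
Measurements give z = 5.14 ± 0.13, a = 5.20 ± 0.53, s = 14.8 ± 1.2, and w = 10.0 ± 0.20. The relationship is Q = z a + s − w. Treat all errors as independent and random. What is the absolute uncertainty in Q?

Let p = z·a = 26.7. δp/p = √((1·δz/z)² + (1·δa/a)²) = √(0.000640 + 0.0104) = 0.105, so δp = 2.81.
Q = p + s − w: δQ = √(δp² + δs² + δw²) = √(7.88 + 1.44 + 0.0400) = 3.06

3.06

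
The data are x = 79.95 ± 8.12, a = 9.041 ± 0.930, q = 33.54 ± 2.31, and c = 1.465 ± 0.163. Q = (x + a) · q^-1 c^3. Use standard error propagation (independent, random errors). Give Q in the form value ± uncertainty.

8.342 ± 2.94

Let u = x + a = 88.99. δu = √(δx² + δa²) = √(65.9 + 0.865) = 8.17, so δu/u = 0.0918.
Q is then a monomial in u, q, c:
δQ/Q = √((δu/u)² + (-1·δq/q)² + (3·δc/c)²) = √(0.00843 + 0.00474 + 0.111) = 0.353
Q = 8.342, so δQ = 0.353 × 8.342 = 2.94.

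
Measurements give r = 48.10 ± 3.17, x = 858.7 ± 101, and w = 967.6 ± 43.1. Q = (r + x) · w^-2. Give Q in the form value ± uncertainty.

Let u = r + x = 906.8. δu = √(δr² + δx²) = √(10.0 + 10200) = 101, so δu/u = 0.111.
Q is then a monomial in u, w:
δQ/Q = √((δu/u)² + (-2·δw/w)²) = √(0.0124 + 0.00794) = 0.143
Q = 0.0009685, so δQ = 0.143 × 0.0009685 = 0.000138.

0.0009685 ± 0.000138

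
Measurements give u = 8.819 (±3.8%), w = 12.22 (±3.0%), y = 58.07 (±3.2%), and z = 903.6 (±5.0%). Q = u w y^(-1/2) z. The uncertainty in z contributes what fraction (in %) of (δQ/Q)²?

(δQ/Q)² = (1·δu/u)² + (1·δw/w)² + (−½·δy/y)² + (1·δz/z)²
  u term: (1×0.0380)² = 0.00144
  w term: (1×0.0300)² = 0.000900
  y term: (-0.5×0.0320)² = 0.000256
  z term: (1×0.0500)² = 0.00250
Total = 0.00510. Share from z = 0.00250/0.00510 = 0.490.

49.0%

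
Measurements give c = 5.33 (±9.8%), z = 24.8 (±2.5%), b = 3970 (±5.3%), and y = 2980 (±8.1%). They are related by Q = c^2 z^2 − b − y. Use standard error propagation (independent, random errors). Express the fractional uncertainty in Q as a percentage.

Let p = c^2·z^2 = 17500. δp/p = √((2·δc/c)² + (2·δz/z)²) = √(0.0384 + 0.00250) = 0.202, so δp = 3530.
Q = p − b − y: δQ = √(δp² + δb² + δy²) = √(1.25e+07 + 44300 + 58300) = 3550
Q = 10500, so δQ/Q = 3550/10500 = 0.337.

33.7%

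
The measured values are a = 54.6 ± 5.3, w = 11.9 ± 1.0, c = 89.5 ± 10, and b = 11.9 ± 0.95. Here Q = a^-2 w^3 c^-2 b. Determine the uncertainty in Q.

Relative error in a monomial: (δQ/Q)² = Σ (nᵢ · δxᵢ/xᵢ)².
  (-2·δa/a)² = (-2×0.0971)² = 0.0377;  (3·δw/w)² = (3×0.0840)² = 0.0636;  (-2·δc/c)² = (-2×0.112)² = 0.0499;  (1·δb/b)² = (1×0.0798)² = 0.00637
δQ/Q = √(0.158) = 0.397
Q = 0.000840, so δQ = 0.397 × 0.000840 = 0.000333.

0.000333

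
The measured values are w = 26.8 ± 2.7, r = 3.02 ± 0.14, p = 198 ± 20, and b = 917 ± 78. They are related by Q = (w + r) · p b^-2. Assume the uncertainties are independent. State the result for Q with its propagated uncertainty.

0.00702 ± 0.00153

Let u = w + r = 29.8. δu = √(δw² + δr²) = √(7.29 + 0.0196) = 2.70, so δu/u = 0.0907.
Q is then a monomial in u, p, b:
δQ/Q = √((δu/u)² + (1·δp/p)² + (-2·δb/b)²) = √(0.00822 + 0.0102 + 0.0289) = 0.218
Q = 0.00702, so δQ = 0.218 × 0.00702 = 0.00153.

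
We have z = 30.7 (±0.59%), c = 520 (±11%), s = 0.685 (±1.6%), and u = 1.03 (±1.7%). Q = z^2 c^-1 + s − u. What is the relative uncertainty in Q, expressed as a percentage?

Let p = z^2·c^-1 = 1.81. δp/p = √((2·δz/z)² + (-1·δc/c)²) = √(0.000139 + 0.0121) = 0.111, so δp = 0.201.
Q = p + s − u: δQ = √(δp² + δs² + δu²) = √(0.0402 + 0.000120 + 0.000307) = 0.202
Q = 1.47, so δQ/Q = 0.202/1.47 = 0.137.

13.7%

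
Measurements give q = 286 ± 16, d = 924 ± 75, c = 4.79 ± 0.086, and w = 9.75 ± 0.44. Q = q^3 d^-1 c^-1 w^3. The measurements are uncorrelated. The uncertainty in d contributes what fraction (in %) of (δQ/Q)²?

(δQ/Q)² = (3·δq/q)² + (-1·δd/d)² + (-1·δc/c)² + (3·δw/w)²
  q term: (3×0.0559)² = 0.0282
  d term: (-1×0.0812)² = 0.00659
  c term: (-1×0.0180)² = 0.000322
  w term: (3×0.0451)² = 0.0183
Total = 0.0534. Share from d = 0.00659/0.0534 = 0.123.

12.3%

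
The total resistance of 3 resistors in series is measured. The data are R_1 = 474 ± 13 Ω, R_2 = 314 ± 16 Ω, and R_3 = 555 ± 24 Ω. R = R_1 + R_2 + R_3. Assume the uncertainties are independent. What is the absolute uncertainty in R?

Sums and differences: (δR)² = Σ (cᵢ δxᵢ)².
  (δR_1)² = 169;  (δR_2)² = 256;  (δR_3)² = 576
δR = √(1000) = 31.6 Ω

31.6 Ω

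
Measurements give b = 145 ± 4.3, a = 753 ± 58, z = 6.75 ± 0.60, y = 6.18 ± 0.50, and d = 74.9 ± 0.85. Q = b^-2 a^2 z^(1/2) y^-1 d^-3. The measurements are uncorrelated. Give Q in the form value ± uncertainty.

Q is a product of powers, so relative uncertainties combine in quadrature:
  (-2·δb/b)² = (-2×0.0297)² = 0.00352;  (2·δa/a)² = (2×0.0770)² = 0.0237;  (½·δz/z)² = (0.5×0.0889)² = 0.00198;  (-1·δy/y)² = (-1×0.0809)² = 0.00655;  (-3·δd/d)² = (-3×0.0113)² = 0.00116
δQ/Q = √(0.0369) = 0.192
Q = 2.7e-05, so δQ = 0.192 × 2.7e-05 = 5.19e-06.

(2.70 ± 0.519) × 10^-5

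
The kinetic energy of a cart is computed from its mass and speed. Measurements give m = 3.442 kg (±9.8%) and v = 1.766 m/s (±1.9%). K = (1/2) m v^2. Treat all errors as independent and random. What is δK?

For a monomial K ∝ m, v^2, fractional errors add in quadrature:
  (1·δm/m)² = (1×0.0980)² = 0.00960;  (2·δv/v)² = (2×0.0190)² = 0.00144
δK/K = √(0.0110) = 0.105
K = 5.367 J, so δK = 0.105 × 5.367 = 0.564 J.

0.564 J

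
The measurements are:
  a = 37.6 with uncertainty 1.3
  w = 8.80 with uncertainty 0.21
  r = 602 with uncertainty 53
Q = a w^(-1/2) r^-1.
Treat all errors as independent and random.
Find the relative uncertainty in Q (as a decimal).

0.0953

For a monomial Q ∝ a, w^(-1/2), r^-1, fractional errors add in quadrature:
  (1·δa/a)² = (1×0.0346)² = 0.00120;  (−½·δw/w)² = (-0.5×0.0239)² = 0.000142;  (-1·δr/r)² = (-1×0.0880)² = 0.00775
δQ/Q = √(0.00909) = 0.0953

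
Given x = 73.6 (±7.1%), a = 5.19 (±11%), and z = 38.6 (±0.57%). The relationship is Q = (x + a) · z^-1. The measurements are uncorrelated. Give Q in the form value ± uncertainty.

2.04 ± 0.137

Let u = x + a = 78.8. δu = √(δx² + δa²) = √(27.3 + 0.326) = 5.26, so δu/u = 0.0667.
Q is then a monomial in u, z:
δQ/Q = √((δu/u)² + (-1·δz/z)²) = √(0.00445 + 3.25e-05) = 0.0670
Q = 2.04, so δQ = 0.0670 × 2.04 = 0.137.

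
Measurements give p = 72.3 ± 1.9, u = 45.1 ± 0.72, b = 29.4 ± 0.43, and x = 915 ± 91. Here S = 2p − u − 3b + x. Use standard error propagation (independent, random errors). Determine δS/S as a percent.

9.83%

For a sum/difference, combine absolute errors in quadrature:
  (2·δp)² = 14.4;  (δu)² = 0.518;  (3·δb)² = 1.66;  (δx)² = 8280
δS = √(8300) = 91.1
S = 926, so δS/S = 91.1/926 = 0.0983.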